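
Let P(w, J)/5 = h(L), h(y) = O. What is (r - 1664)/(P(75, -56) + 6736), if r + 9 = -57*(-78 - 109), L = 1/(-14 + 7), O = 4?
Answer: 4493/3378 ≈ 1.3301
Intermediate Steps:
L = -⅐ (L = 1/(-7) = -⅐ ≈ -0.14286)
r = 10650 (r = -9 - 57*(-78 - 109) = -9 - 57*(-187) = -9 + 10659 = 10650)
h(y) = 4
P(w, J) = 20 (P(w, J) = 5*4 = 20)
(r - 1664)/(P(75, -56) + 6736) = (10650 - 1664)/(20 + 6736) = 8986/6756 = 8986*(1/6756) = 4493/3378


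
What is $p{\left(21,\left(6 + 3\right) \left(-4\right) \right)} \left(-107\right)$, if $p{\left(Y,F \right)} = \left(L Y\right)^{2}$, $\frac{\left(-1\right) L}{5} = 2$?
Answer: $-4718700$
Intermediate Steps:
$L = -10$ ($L = \left(-5\right) 2 = -10$)
$p{\left(Y,F \right)} = 100 Y^{2}$ ($p{\left(Y,F \right)} = \left(- 10 Y\right)^{2} = 100 Y^{2}$)
$p{\left(21,\left(6 + 3\right) \left(-4\right) \right)} \left(-107\right) = 100 \cdot 21^{2} \left(-107\right) = 100 \cdot 441 \left(-107\right) = 44100 \left(-107\right) = -4718700$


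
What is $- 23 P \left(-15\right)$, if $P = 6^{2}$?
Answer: $12420$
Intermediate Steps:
$P = 36$
$- 23 P \left(-15\right) = \left(-23\right) 36 \left(-15\right) = \left(-828\right) \left(-15\right) = 12420$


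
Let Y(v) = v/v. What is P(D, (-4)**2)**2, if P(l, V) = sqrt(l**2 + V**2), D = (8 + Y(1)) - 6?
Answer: 265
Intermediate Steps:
Y(v) = 1
D = 3 (D = (8 + 1) - 6 = 9 - 6 = 3)
P(l, V) = sqrt(V**2 + l**2)
P(D, (-4)**2)**2 = (sqrt(((-4)**2)**2 + 3**2))**2 = (sqrt(16**2 + 9))**2 = (sqrt(256 + 9))**2 = (sqrt(265))**2 = 265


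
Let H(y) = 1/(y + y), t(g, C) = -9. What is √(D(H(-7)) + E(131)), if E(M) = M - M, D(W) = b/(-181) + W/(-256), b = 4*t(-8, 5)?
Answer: √327405470/40544 ≈ 0.44629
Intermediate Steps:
H(y) = 1/(2*y)
b = -36 (b = 4*(-9) = -36)
D(W) = 36/181 - W/256 (D(W) = -36/(-181) + W/(-256) = -36*(-1/181) + W*(-1/256) = 36/181 - W/256)
E(M) = 0
√(D(H(-7)) + E(131)) = √((36/181 - 1/(512*(-7))) + 0) = √((36/181 - (-1)/(512*7)) + 0) = √((36/181 - 1/256*(-1/14)) + 0) = √((36/181 + 1/3584) + 0) = √(129205/648704 + 0) = √(129205/648704) = √327405470/40544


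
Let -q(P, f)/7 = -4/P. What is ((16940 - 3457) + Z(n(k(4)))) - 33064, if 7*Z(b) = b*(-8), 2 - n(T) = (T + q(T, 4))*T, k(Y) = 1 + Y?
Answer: -136659/7 ≈ -19523.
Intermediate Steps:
q(P, f) = 28/P (q(P, f) = -(-28)/P = 28/P)
n(T) = 2 - T*(T + 28/T) (n(T) = 2 - (T + 28/T)*T = 2 - T*(T + 28/T))
Z(b) = -8*b/7 (Z(b) = (b*(-8))/7 = (-8*b)/7 = -8*b/7)
((16940 - 3457) + Z(n(k(4)))) - 33064 = ((16940 - 3457) - 8*(-26 - (1 + 4)²)/7) - 33064 = (13483 - 8*(-26 - 1*5²)/7) - 33064 = (13483 - 8*(-26 - 1*25)/7) - 33064 = (13483 - 8*(-26 - 25)/7) - 33064 = (13483 - 8/7*(-51)) - 33064 = (13483 + 408/7) - 33064 = 94789/7 - 33064 = -136659/7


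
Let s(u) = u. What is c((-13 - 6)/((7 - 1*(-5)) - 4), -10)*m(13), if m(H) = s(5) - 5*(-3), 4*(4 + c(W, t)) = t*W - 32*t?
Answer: 6555/4 ≈ 1638.8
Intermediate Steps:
c(W, t) = -4 - 8*t + W*t/4 (c(W, t) = -4 + (t*W - 32*t)/4 = -4 + (W*t - 32*t)/4 = -4 + (-32*t + W*t)/4 = -4 + (-8*t + W*t/4) = -4 - 8*t + W*t/4)
m(H) = 20 (m(H) = 5 - 5*(-3) = 5 + 15 = 20)
c((-13 - 6)/((7 - 1*(-5)) - 4), -10)*m(13) = (-4 - 8*(-10) + (¼)*((-13 - 6)/((7 - 1*(-5)) - 4))*(-10))*20 = (-4 + 80 + (¼)*(-19/((7 + 5) - 4))*(-10))*20 = (-4 + 80 + (¼)*(-19/(12 - 4))*(-10))*20 = (-4 + 80 + (¼)*(-19/8)*(-10))*20 = (-4 + 80 + 95/16)*20 = (1311/16)*20 = 6555/4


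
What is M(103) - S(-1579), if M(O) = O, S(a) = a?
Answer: 1682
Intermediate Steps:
M(103) - S(-1579) = 103 - 1*(-1579) = 103 + 1579 = 1682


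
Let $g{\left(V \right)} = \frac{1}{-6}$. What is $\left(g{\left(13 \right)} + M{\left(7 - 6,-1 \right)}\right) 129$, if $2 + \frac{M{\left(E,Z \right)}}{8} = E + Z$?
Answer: $- \frac{4171}{2} \approx -2085.5$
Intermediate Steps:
$g{\left(V \right)} = - \frac{1}{6}$
$M{\left(E,Z \right)} = -16 + 8 E + 8 Z$ ($M{\left(E,Z \right)} = -16 + 8 \left(E + Z\right) = -16 + \left(8 E + 8 Z\right) = -16 + 8 E + 8 Z$)
$\left(g{\left(13 \right)} + M{\left(7 - 6,-1 \right)}\right) 129 = \left(- \frac{1}{6} + \left(-16 + 8 \left(7 - 6\right) + 8 \left(-1\right)\right)\right) 129 = \left(- \frac{1}{6} - \left(24 - 8 \left(7 - 6\right)\right)\right) 129 = \left(- \frac{1}{6} - 16\right) 129 = \left(- \frac{97}{6}\right) 129 = - \frac{4171}{2}$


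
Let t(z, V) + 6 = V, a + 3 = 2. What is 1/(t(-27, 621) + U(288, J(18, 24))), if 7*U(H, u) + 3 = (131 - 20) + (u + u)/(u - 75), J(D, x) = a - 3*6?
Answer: 329/207430 ≈ 0.0015861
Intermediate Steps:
a = -1 (a = -3 + 2 = -1)
t(z, V) = -6 + V
J(D, x) = -19 (J(D, x) = -1 - 3*6 = -1 - 18 = -19)
U(H, u) = 108/7 + 2*u/(7*(-75 + u)) (U(H, u) = -3/7 + ((131 - 20) + (u + u)/(u - 75))/7 = -3/7 + (111 + (2*u)/(-75 + u))/7 = -3/7 + (111 + 2*u/(-75 + u))/7 = -3/7 + (111/7 + 2*u/(7*(-75 + u))) = 108/7 + 2*u/(7*(-75 + u)))
1/(t(-27, 621) + U(288, J(18, 24))) = 1/((-6 + 621) + 10*(-810 + 11*(-19))/(7*(-75 - 19))) = 1/(615 + (10/7)*(-810 - 209)/(-94)) = 1/(615 + (10/7)*(-1/94)*(-1019)) = 1/(615 + 5095/329) = 1/(207430/329) = 329/207430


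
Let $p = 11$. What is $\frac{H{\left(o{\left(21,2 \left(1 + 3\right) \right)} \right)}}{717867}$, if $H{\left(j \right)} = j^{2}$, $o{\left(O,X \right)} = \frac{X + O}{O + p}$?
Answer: $\frac{841}{735095808} \approx 1.1441 \cdot 10^{-6}$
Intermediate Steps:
$o{\left(O,X \right)} = \frac{O + X}{11 + O}$ ($o{\left(O,X \right)} = \frac{X + O}{O + 11} = \frac{O + X}{11 + O}$)
$\frac{H{\left(o{\left(21,2 \left(1 + 3\right) \right)} \right)}}{717867} = \frac{\left(\frac{21 + 2 \left(1 + 3\right)}{11 + 21}\right)^{2}}{717867} = \left(\frac{21 + 2 \cdot 4}{32}\right)^{2} \cdot \frac{1}{717867} = \left(\frac{21 + 8}{32}\right)^{2} \cdot \frac{1}{717867} = \left(\frac{1}{32} \cdot 29\right)^{2} \cdot \frac{1}{717867} = \left(\frac{29}{32}\right)^{2} \cdot \frac{1}{717867} = \frac{841}{1024} \cdot \frac{1}{717867} = \frac{841}{735095808}$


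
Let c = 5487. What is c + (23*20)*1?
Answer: 5947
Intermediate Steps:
c + (23*20)*1 = 5487 + (23*20)*1 = 5487 + 460*1 = 5487 + 460 = 5947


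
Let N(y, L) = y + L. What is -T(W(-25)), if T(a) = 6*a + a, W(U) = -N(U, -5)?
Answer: -210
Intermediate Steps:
N(y, L) = L + y
W(U) = 5 - U (W(U) = -(-5 + U) = 5 - U)
T(a) = 7*a
-T(W(-25)) = -7*(5 - 1*(-25)) = -7*(5 + 25) = -7*30 = -1*210 = -210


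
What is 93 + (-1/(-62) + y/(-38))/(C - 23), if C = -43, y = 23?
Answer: 3615629/38874 ≈ 93.009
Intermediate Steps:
93 + (-1/(-62) + y/(-38))/(C - 23) = 93 + (-1/(-62) + 23/(-38))/(-43 - 23) = 93 + (-1*(-1/62) + 23*(-1/38))/(-66) = 93 + (1/62 - 23/38)*(-1/66) = 93 - 347/589*(-1/66) = 93 + 347/38874 = 3615629/38874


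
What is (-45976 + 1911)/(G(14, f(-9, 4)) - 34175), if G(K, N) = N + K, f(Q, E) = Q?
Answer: 8813/6834 ≈ 1.2896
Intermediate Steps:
G(K, N) = K + N
(-45976 + 1911)/(G(14, f(-9, 4)) - 34175) = (-45976 + 1911)/((14 - 9) - 34175) = -44065/(5 - 34175) = -44065/(-34170) = -44065*(-1/34170) = 8813/6834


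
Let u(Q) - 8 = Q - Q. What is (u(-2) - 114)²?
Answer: 11236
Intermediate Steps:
u(Q) = 8 (u(Q) = 8 + (Q - Q) = 8 + 0 = 8)
(u(-2) - 114)² = (8 - 114)² = (-106)² = 11236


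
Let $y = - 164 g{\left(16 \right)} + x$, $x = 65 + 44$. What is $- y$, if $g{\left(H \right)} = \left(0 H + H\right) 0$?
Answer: $-109$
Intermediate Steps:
$g{\left(H \right)} = 0$ ($g{\left(H \right)} = \left(0 + H\right) 0 = H 0 = 0$)
$x = 109$
$y = 109$ ($y = \left(-164\right) 0 + 109 = 0 + 109 = 109$)
$- y = \left(-1\right) 109 = -109$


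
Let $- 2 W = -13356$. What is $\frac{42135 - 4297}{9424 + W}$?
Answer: $\frac{18919}{8051} \approx 2.3499$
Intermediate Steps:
$W = 6678$ ($W = \left(- \frac{1}{2}\right) \left(-13356\right) = 6678$)
$\frac{42135 - 4297}{9424 + W} = \frac{42135 - 4297}{9424 + 6678} = \frac{37838}{16102} = 37838 \cdot \frac{1}{16102} = \frac{18919}{8051}$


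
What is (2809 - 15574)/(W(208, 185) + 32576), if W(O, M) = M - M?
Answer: -12765/32576 ≈ -0.39185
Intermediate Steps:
W(O, M) = 0
(2809 - 15574)/(W(208, 185) + 32576) = (2809 - 15574)/(0 + 32576) = -12765/32576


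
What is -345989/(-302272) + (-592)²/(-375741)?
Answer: 24066798641/113575983552 ≈ 0.21190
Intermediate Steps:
-345989/(-302272) + (-592)²/(-375741) = -345989*(-1/302272) + 350464*(-1/375741) = 345989/302272 - 350464/375741 = 24066798641/113575983552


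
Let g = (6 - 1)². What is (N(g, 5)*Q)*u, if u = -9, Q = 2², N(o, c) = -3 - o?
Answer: 1008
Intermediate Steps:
g = 25 (g = 5² = 25)
Q = 4
(N(g, 5)*Q)*u = ((-3 - 1*25)*4)*(-9) = ((-3 - 25)*4)*(-9) = -28*4*(-9) = -112*(-9) = 1008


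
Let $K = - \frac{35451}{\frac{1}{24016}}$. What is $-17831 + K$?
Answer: $-851409047$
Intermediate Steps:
$K = -851391216$ ($K = - 35451 \frac{1}{\frac{1}{24016}} = \left(-35451\right) 24016 = -851391216$)
$-17831 + K = -17831 - 851391216 = -851409047$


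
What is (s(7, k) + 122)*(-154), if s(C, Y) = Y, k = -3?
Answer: -18326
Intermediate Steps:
(s(7, k) + 122)*(-154) = (-3 + 122)*(-154) = 119*(-154) = -18326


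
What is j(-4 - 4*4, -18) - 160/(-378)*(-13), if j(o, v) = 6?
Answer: 94/189 ≈ 0.49735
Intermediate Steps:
j(-4 - 4*4, -18) - 160/(-378)*(-13) = 6 - 160/(-378)*(-13) = 6 - 160*(-1/378)*(-13) = 6 + (80/189)*(-13) = 6 - 1040/189 = 94/189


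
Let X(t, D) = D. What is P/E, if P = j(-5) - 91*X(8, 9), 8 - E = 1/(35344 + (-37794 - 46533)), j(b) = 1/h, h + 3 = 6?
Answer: -120302248/1175595 ≈ -102.33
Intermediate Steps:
h = 3 (h = -3 + 6 = 3)
j(b) = 1/3
E = 391865/48983 (E = 8 - 1/(35344 + (-37794 - 46533)) = 8 - 1/(35344 - 84327) = 8 - 1/(-48983) = 8 - 1*(-1/48983) = 8 + 1/48983 = 391865/48983 ≈ 8.0000)
P = -2456/3 (P = 1/3 - 91*9 = 1/3 - 819 = -2456/3 ≈ -818.67)
P/E = -2456/(3*391865/48983) = -2456/3*48983/391865 = -120302248/1175595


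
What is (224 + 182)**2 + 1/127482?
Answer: 21013622953/127482 ≈ 1.6484e+5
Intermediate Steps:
(224 + 182)**2 + 1/127482 = 406**2 + 1/127482 = 164836 + 1/127482 = 21013622953/127482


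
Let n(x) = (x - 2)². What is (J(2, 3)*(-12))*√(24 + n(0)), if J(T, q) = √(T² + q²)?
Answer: -24*√91 ≈ -228.95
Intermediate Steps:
n(x) = (-2 + x)²
(J(2, 3)*(-12))*√(24 + n(0)) = (√(2² + 3²)*(-12))*√(24 + (-2 + 0)²) = (√(4 + 9)*(-12))*√(24 + (-2)²) = (√13*(-12))*√(24 + 4) = (-12*√13)*√28 = (-12*√13)*(2*√7) = -24*√91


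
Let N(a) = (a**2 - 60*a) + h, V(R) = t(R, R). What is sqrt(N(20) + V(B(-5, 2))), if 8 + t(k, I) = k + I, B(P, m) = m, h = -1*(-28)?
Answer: 2*I*sqrt(194) ≈ 27.857*I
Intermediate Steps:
h = 28
t(k, I) = -8 + I + k (t(k, I) = -8 + (k + I) = -8 + (I + k) = -8 + I + k)
V(R) = -8 + 2*R (V(R) = -8 + R + R = -8 + 2*R)
N(a) = 28 + a**2 - 60*a (N(a) = (a**2 - 60*a) + 28 = 28 + a**2 - 60*a)
sqrt(N(20) + V(B(-5, 2))) = sqrt((28 + 20**2 - 60*20) + (-8 + 2*2)) = sqrt((28 + 400 - 1200) + (-8 + 4)) = sqrt(-772 - 4) = sqrt(-776) = 2*I*sqrt(194)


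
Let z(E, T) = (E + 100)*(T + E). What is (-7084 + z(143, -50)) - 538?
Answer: 14977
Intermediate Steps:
z(E, T) = (100 + E)*(E + T)
(-7084 + z(143, -50)) - 538 = (-7084 + (143² + 100*143 + 100*(-50) + 143*(-50))) - 538 = (-7084 + (20449 + 14300 - 5000 - 7150)) - 538 = (-7084 + 22599) - 538 = 15515 - 538 = 14977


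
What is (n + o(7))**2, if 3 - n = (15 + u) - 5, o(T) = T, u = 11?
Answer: 121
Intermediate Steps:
n = -18 (n = 3 - ((15 + 11) - 5) = 3 - (26 - 5) = 3 - 1*21 = 3 - 21 = -18)
(n + o(7))**2 = (-18 + 7)**2 = (-11)**2 = 121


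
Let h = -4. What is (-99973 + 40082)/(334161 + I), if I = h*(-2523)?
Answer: -4607/26481 ≈ -0.17397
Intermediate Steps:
I = 10092 (I = -4*(-2523) = 10092)
(-99973 + 40082)/(334161 + I) = (-99973 + 40082)/(334161 + 10092) = -59891/344253 = -59891*1/344253 = -4607/26481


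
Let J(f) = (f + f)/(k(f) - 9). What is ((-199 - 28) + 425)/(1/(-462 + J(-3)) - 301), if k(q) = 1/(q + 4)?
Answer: -365310/555349 ≈ -0.65780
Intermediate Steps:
k(q) = 1/(4 + q)
J(f) = 2*f/(-9 + 1/(4 + f)) (J(f) = (f + f)/(1/(4 + f) - 9) = (2*f)/(-9 + 1/(4 + f)) = 2*f/(-9 + 1/(4 + f)))
((-199 - 28) + 425)/(1/(-462 + J(-3)) - 301) = ((-199 - 28) + 425)/(1/(-462 - 2*(-3)*(4 - 3)/(35 + 9*(-3))) - 301) = (-227 + 425)/(1/(-462 - 2*(-3)*1/(35 - 27)) - 301) = 198/(1/(-462 - 2*(-3)*1/8) - 301) = 198/(1/(-462 - 2*(-3)*1/8*1) - 301) = 198/(1/(-462 + 3/4) - 301) = 198/(1/(-1845/4) - 301) = 198/(-4/1845 - 301) = 198/(-555349/1845) = 198*(-1845/555349) = -365310/555349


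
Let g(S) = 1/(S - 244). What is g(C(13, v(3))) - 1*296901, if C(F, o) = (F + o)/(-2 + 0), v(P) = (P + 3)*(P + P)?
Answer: -159435839/537 ≈ -2.9690e+5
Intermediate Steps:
v(P) = 2*P*(3 + P) (v(P) = (3 + P)*(2*P) = 2*P*(3 + P))
C(F, o) = -F/2 - o/2 (C(F, o) = (F + o)/(-2) = (F + o)*(-½) = -F/2 - o/2)
g(S) = 1/(-244 + S)
g(C(13, v(3))) - 1*296901 = 1/(-244 + (-½*13 - 3*(3 + 3))) - 1*296901 = 1/(-244 + (-13/2 - 3*6)) - 296901 = 1/(-244 + (-13/2 - ½*36)) - 296901 = 1/(-244 + (-13/2 - 18)) - 296901 = 1/(-244 - 49/2) - 296901 = 1/(-537/2) - 296901 = -2/537 - 296901 = -159435839/537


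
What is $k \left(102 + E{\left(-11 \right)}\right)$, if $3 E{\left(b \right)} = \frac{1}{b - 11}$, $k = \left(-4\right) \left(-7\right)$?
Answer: $\frac{94234}{33} \approx 2855.6$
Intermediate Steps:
$k = 28$
$E{\left(b \right)} = \frac{1}{3 \left(-11 + b\right)}$ ($E{\left(b \right)} = \frac{1}{3 \left(b - 11\right)} = \frac{1}{3 \left(-11 + b\right)}$)
$k \left(102 + E{\left(-11 \right)}\right) = 28 \left(102 + \frac{1}{3 \left(-11 - 11\right)}\right) = 28 \left(102 + \frac{1}{3 \left(-22\right)}\right) = 28 \left(102 + \frac{1}{3} \left(- \frac{1}{22}\right)\right) = 28 \left(102 - \frac{1}{66}\right) = 28 \cdot \frac{6731}{66} = \frac{94234}{33}$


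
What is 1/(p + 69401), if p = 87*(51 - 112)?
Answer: 1/64094 ≈ 1.5602e-5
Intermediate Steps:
p = -5307 (p = 87*(-61) = -5307)
1/(p + 69401) = 1/(-5307 + 69401) = 1/64094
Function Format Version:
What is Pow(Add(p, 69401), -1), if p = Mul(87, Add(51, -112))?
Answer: Rational(1, 64094) ≈ 1.5602e-5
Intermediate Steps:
p = -5307 (p = Mul(87, -61) = -5307)
Pow(Add(p, 69401), -1) = Pow(Add(-5307, 69401), -1) = Pow(64094, -1) = Rational(1, 64094)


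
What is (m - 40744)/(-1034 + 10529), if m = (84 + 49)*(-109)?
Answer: -55241/9495 ≈ -5.8179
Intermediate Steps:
m = -14497 (m = 133*(-109) = -14497)
(m - 40744)/(-1034 + 10529) = (-14497 - 40744)/(-1034 + 10529) = -55241/9495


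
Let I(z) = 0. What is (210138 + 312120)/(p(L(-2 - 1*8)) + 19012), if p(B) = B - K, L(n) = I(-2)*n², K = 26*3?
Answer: 261129/9467 ≈ 27.583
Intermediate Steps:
K = 78
L(n) = 0 (L(n) = 0*n² = 0)
p(B) = -78 + B (p(B) = B - 1*78 = B - 78 = -78 + B)
(210138 + 312120)/(p(L(-2 - 1*8)) + 19012) = (210138 + 312120)/((-78 + 0) + 19012) = 522258/(-78 + 19012) = 522258/18934 = 522258*(1/18934) = 261129/9467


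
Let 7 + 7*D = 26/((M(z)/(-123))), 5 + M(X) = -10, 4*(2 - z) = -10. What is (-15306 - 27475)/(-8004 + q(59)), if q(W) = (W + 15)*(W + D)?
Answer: 1497335/51036 ≈ 29.339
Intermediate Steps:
z = 9/2 (z = 2 - ¼*(-10) = 2 + 5/2 = 9/2 ≈ 4.5000)
M(X) = -15 (M(X) = -5 - 10 = -15)
D = 1031/35 (D = -1 + (26/((-15/(-123))))/7 = -1 + (26/((-15*(-1/123))))/7 = -1 + (26/(5/41))/7 = -1 + (26*(41/5))/7 = -1 + (⅐)*(1066/5) = -1 + 1066/35 = 1031/35 ≈ 29.457)
q(W) = (15 + W)*(1031/35 + W) (q(W) = (W + 15)*(W + 1031/35) = (15 + W)*(1031/35 + W))
(-15306 - 27475)/(-8004 + q(59)) = (-15306 - 27475)/(-8004 + (3093/7 + 59² + (1556/35)*59)) = -42781/(-8004 + (3093/7 + 3481 + 91804/35)) = -42781/(-8004 + 229104/35) = -42781/(-51036/35) = -42781*(-35/51036) = 1497335/51036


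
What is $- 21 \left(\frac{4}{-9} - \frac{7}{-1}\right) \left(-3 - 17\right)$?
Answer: $\frac{8260}{3} \approx 2753.3$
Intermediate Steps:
$- 21 \left(\frac{4}{-9} - \frac{7}{-1}\right) \left(-3 - 17\right) = - 21 \left(4 \left(- \frac{1}{9}\right) - -7\right) \left(-20\right) = - 21 \left(- \frac{4}{9} + 7\right) \left(-20\right) = \left(-21\right) \frac{59}{9} \left(-20\right) = \left(- \frac{413}{3}\right) \left(-20\right) = \frac{8260}{3}$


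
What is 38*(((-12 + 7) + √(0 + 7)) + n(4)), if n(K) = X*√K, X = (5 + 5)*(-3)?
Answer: -2470 + 38*√7 ≈ -2369.5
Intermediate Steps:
X = -30 (X = 10*(-3) = -30)
n(K) = -30*√K
38*(((-12 + 7) + √(0 + 7)) + n(4)) = 38*(((-12 + 7) + √(0 + 7)) - 30*√4) = 38*((-5 + √7) - 30*2) = 38*((-5 + √7) - 60) = 38*(-65 + √7) = -2470 + 38*√7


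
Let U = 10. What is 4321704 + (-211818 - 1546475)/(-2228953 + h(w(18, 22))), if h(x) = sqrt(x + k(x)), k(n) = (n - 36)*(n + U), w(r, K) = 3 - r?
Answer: 21471229761773588405/4968231475969 + 7033172*sqrt(15)/4968231475969 ≈ 4.3217e+6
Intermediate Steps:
k(n) = (-36 + n)*(10 + n) (k(n) = (n - 36)*(n + 10) = (-36 + n)*(10 + n))
h(x) = sqrt(-360 + x**2 - 25*x) (h(x) = sqrt(x + (-360 + x**2 - 26*x)) = sqrt(-360 + x**2 - 25*x))
4321704 + (-211818 - 1546475)/(-2228953 + h(w(18, 22))) = 4321704 + (-211818 - 1546475)/(-2228953 + sqrt(-360 + (3 - 1*18)**2 - 25*(3 - 1*18))) = 4321704 - 1758293/(-2228953 + sqrt(-360 + (3 - 18)**2 - 25*(3 - 18))) = 4321704 - 1758293/(-2228953 + sqrt(-360 + (-15)**2 - 25*(-15))) = 4321704 - 1758293/(-2228953 + sqrt(-360 + 225 + 375)) = 4321704 - 1758293/(-2228953 + sqrt(240)) = 4321704 - 1758293/(-2228953 + 4*sqrt(15))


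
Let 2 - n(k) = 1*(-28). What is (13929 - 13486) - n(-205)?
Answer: 413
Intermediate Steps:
n(k) = 30 (n(k) = 2 - (-28) = 2 - 1*(-28) = 2 + 28 = 30)
(13929 - 13486) - n(-205) = (13929 - 13486) - 1*30 = 443 - 30 = 413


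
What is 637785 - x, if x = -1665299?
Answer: 2303084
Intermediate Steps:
637785 - x = 637785 - 1*(-1665299) = 637785 + 1665299 = 2303084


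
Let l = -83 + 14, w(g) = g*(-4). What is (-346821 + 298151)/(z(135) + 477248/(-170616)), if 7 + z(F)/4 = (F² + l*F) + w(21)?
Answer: -518992545/376135798 ≈ -1.3798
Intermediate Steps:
w(g) = -4*g
l = -69
z(F) = -364 - 276*F + 4*F² (z(F) = -28 + 4*((F² - 69*F) - 4*21) = -28 + 4*((F² - 69*F) - 84) = -28 + 4*(-84 + F² - 69*F) = -28 + (-336 - 276*F + 4*F²) = -364 - 276*F + 4*F²)
(-346821 + 298151)/(z(135) + 477248/(-170616)) = (-346821 + 298151)/((-364 - 276*135 + 4*135²) + 477248/(-170616)) = -48670/((-364 - 37260 + 4*18225) + 477248*(-1/170616)) = -48670/((-364 - 37260 + 72900) - 59656/21327) = -48670/(35276 - 59656/21327) = -48670/752271596/21327 = -48670*21327/752271596 = -518992545/376135798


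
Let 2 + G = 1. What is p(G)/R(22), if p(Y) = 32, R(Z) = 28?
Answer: 8/7 ≈ 1.1429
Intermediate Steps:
G = -1 (G = -2 + 1 = -1)
p(G)/R(22) = 32/28 = 32*(1/28) = 8/7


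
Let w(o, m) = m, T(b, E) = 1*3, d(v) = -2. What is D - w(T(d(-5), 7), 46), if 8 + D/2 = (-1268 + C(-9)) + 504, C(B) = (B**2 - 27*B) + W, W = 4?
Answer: -934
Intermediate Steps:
T(b, E) = 3
C(B) = 4 + B**2 - 27*B (C(B) = (B**2 - 27*B) + 4 = 4 + B**2 - 27*B)
D = -888 (D = -16 + 2*((-1268 + (4 + (-9)**2 - 27*(-9))) + 504) = -16 + 2*((-1268 + (4 + 81 + 243)) + 504) = -16 + 2*((-1268 + 328) + 504) = -16 + 2*(-940 + 504) = -16 + 2*(-436) = -16 - 872 = -888)
D - w(T(d(-5), 7), 46) = -888 - 1*46 = -888 - 46 = -934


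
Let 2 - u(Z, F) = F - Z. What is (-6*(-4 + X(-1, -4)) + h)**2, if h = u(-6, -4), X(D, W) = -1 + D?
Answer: 1296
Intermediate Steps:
u(Z, F) = 2 + Z - F (u(Z, F) = 2 - (F - Z) = 2 + (Z - F) = 2 + Z - F)
h = 0 (h = 2 - 6 - 1*(-4) = 2 - 6 + 4 = 0)
(-6*(-4 + X(-1, -4)) + h)**2 = (-6*(-4 + (-1 - 1)) + 0)**2 = (-6*(-4 - 2) + 0)**2 = (-6*(-6) + 0)**2 = (36 + 0)**2 = 36**2 = 1296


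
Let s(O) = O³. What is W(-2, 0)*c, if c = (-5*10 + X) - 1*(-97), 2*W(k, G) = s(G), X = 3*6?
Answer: 0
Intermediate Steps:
X = 18
W(k, G) = G³/2
c = 65 (c = (-5*10 + 18) - 1*(-97) = (-50 + 18) + 97 = -32 + 97 = 65)
W(-2, 0)*c = ((½)*0³)*65 = ((½)*0)*65 = 0*65 = 0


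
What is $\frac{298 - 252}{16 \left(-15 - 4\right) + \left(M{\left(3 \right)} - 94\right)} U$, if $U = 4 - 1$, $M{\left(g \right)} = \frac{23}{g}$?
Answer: $- \frac{414}{1171} \approx -0.35354$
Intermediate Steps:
$U = 3$ ($U = 4 - 1 = 3$)
$\frac{298 - 252}{16 \left(-15 - 4\right) + \left(M{\left(3 \right)} - 94\right)} U = \frac{298 - 252}{16 \left(-15 - 4\right) - \left(94 - \frac{23}{3}\right)} 3 = \frac{46}{16 \left(-19\right) + \left(23 \cdot \frac{1}{3} - 94\right)} 3 = \frac{46}{-304 + \left(\frac{23}{3} - 94\right)} 3 = \frac{46}{-304 - \frac{259}{3}} \cdot 3 = \frac{46}{- \frac{1171}{3}} \cdot 3 = 46 \left(- \frac{3}{1171}\right) 3 = \left(- \frac{138}{1171}\right) 3 = - \frac{414}{1171}$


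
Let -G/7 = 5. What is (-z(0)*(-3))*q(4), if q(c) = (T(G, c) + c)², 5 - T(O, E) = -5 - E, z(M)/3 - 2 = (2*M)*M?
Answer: 5832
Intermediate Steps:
G = -35 (G = -7*5 = -35)
z(M) = 6 + 6*M² (z(M) = 6 + 3*((2*M)*M) = 6 + 3*(2*M²) = 6 + 6*M²)
T(O, E) = 10 + E (T(O, E) = 5 - (-5 - E) = 5 + (5 + E) = 10 + E)
q(c) = (10 + 2*c)² (q(c) = ((10 + c) + c)² = (10 + 2*c)²)
(-z(0)*(-3))*q(4) = (-(6 + 6*0²)*(-3))*(4*(5 + 4)²) = (-(6 + 6*0)*(-3))*(4*9²) = (-(6 + 0)*(-3))*(4*81) = (-1*6*(-3))*324 = -6*(-3)*324 = 18*324 = 5832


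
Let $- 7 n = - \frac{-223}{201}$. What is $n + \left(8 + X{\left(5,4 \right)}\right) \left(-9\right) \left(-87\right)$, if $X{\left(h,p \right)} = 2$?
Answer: $\frac{11016587}{1407} \approx 7829.8$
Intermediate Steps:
$n = - \frac{223}{1407}$ ($n = - \frac{\left(-1\right) \left(- \frac{223}{201}\right)}{7} = \left(- \frac{1}{7}\right) \frac{223}{201} = - \frac{223}{1407} \approx -0.15849$)
$n + \left(8 + X{\left(5,4 \right)}\right) \left(-9\right) \left(-87\right) = - \frac{223}{1407} + \left(8 + 2\right) \left(-9\right) \left(-87\right) = - \frac{223}{1407} + 10 \left(-9\right) \left(-87\right) = - \frac{223}{1407} - -7830 = - \frac{223}{1407} + 7830 = \frac{11016587}{1407}$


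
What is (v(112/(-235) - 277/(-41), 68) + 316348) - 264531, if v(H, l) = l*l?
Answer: 56441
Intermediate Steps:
v(H, l) = l²
(v(112/(-235) - 277/(-41), 68) + 316348) - 264531 = (68² + 316348) - 264531 = (4624 + 316348) - 264531 = 320972 - 264531 = 56441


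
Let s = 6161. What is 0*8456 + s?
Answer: 6161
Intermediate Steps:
0*8456 + s = 0*8456 + 6161 = 0 + 6161 = 6161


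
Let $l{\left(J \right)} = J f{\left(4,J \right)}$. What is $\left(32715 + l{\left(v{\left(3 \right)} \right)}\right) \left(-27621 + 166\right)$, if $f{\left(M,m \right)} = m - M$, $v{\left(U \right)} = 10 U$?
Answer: $-919605225$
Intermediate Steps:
$l{\left(J \right)} = J \left(-4 + J\right)$ ($l{\left(J \right)} = J \left(J - 4\right) = J \left(-4 + J\right)$)
$\left(32715 + l{\left(v{\left(3 \right)} \right)}\right) \left(-27621 + 166\right) = \left(32715 + 10 \cdot 3 \left(-4 + 10 \cdot 3\right)\right) \left(-27621 + 166\right) = \left(32715 + 30 \left(-4 + 30\right)\right) \left(-27455\right) = \left(32715 + 30 \cdot 26\right) \left(-27455\right) = \left(32715 + 780\right) \left(-27455\right) = 33495 \left(-27455\right) = -919605225$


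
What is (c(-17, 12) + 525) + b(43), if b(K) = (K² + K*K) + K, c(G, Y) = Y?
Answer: 4278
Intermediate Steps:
b(K) = K + 2*K² (b(K) = (K² + K²) + K = 2*K² + K = K + 2*K²)
(c(-17, 12) + 525) + b(43) = (12 + 525) + 43*(1 + 2*43) = 537 + 43*(1 + 86) = 537 + 43*87 = 537 + 3741 = 4278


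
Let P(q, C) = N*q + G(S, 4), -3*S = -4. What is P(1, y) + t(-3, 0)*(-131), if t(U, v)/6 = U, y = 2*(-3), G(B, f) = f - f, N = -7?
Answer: 2351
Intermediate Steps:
S = 4/3 (S = -⅓*(-4) = 4/3 ≈ 1.3333)
G(B, f) = 0
y = -6
P(q, C) = -7*q (P(q, C) = -7*q + 0 = -7*q)
t(U, v) = 6*U
P(1, y) + t(-3, 0)*(-131) = -7*1 + (6*(-3))*(-131) = -7 - 18*(-131) = -7 + 2358 = 2351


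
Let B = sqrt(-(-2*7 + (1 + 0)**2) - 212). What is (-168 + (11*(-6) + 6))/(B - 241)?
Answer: 13737/14570 + 57*I*sqrt(199)/14570 ≈ 0.94283 + 0.055188*I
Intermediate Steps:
B = I*sqrt(199) (B = sqrt(-(-14 + 1**2) - 212) = sqrt(-(-14 + 1) - 212) = sqrt(-1*(-13) - 212) = sqrt(13 - 212) = sqrt(-199) = I*sqrt(199) ≈ 14.107*I)
(-168 + (11*(-6) + 6))/(B - 241) = (-168 + (11*(-6) + 6))/(I*sqrt(199) - 241) = (-168 + (-66 + 6))/(-241 + I*sqrt(199)) = (-168 - 60)/(-241 + I*sqrt(199)) = -228/(-241 + I*sqrt(199))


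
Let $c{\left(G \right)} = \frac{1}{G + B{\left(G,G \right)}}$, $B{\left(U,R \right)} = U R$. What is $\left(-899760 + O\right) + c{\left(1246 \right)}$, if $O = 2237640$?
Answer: $\frac{2078747104561}{1553762} \approx 1.3379 \cdot 10^{6}$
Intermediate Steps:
$B{\left(U,R \right)} = R U$
$c{\left(G \right)} = \frac{1}{G + G^{2}}$ ($c{\left(G \right)} = \frac{1}{G + G G} = \frac{1}{G + G^{2}}$)
$\left(-899760 + O\right) + c{\left(1246 \right)} = \left(-899760 + 2237640\right) + \frac{1}{1246 \left(1 + 1246\right)} = 1337880 + \frac{1}{1246 \cdot 1247} = 1337880 + \frac{1}{1246} \cdot \frac{1}{1247} = 1337880 + \frac{1}{1553762} = \frac{2078747104561}{1553762}$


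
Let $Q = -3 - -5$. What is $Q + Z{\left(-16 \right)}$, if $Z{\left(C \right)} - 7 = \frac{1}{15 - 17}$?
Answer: $\frac{17}{2} \approx 8.5$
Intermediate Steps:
$Z{\left(C \right)} = \frac{13}{2}$ ($Z{\left(C \right)} = 7 + \frac{1}{15 - 17} = 7 + \frac{1}{-2} = 7 - \frac{1}{2} = \frac{13}{2}$)
$Q = 2$ ($Q = -3 + 5 = 2$)
$Q + Z{\left(-16 \right)} = 2 + \frac{13}{2} = \frac{17}{2}$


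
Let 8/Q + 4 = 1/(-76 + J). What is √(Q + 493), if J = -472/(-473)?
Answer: √9953298861981/142377 ≈ 22.159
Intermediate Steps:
J = 472/473 (J = -472*(-1/473) = 472/473 ≈ 0.99789)
Q = -283808/142377 (Q = 8/(-4 + 1/(-76 + 472/473)) = 8/(-4 + 1/(-35476/473)) = 8/(-4 - 473/35476) = 8/(-142377/35476) = 8*(-35476/142377) = -283808/142377 ≈ -1.9934)
√(Q + 493) = √(-283808/142377 + 493) = √(69908053/142377) = √9953298861981/142377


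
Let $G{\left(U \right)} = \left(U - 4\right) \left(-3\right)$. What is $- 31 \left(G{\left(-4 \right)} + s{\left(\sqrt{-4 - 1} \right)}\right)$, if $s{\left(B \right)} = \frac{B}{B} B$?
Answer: $-744 - 31 i \sqrt{5} \approx -744.0 - 69.318 i$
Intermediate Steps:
$G{\left(U \right)} = 12 - 3 U$ ($G{\left(U \right)} = \left(-4 + U\right) \left(-3\right) = 12 - 3 U$)
$s{\left(B \right)} = B$ ($s{\left(B \right)} = 1 B = B$)
$- 31 \left(G{\left(-4 \right)} + s{\left(\sqrt{-4 - 1} \right)}\right) = - 31 \left(\left(12 - -12\right) + \sqrt{-4 - 1}\right) = - 31 \left(\left(12 + 12\right) + \sqrt{-5}\right) = - 31 \left(24 + i \sqrt{5}\right) = -744 - 31 i \sqrt{5}$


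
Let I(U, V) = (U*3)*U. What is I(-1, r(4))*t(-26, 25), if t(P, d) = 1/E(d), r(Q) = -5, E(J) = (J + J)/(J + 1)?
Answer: 39/25 ≈ 1.5600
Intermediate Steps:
E(J) = 2*J/(1 + J) (E(J) = (2*J)/(1 + J) = 2*J/(1 + J))
I(U, V) = 3*U² (I(U, V) = (3*U)*U = 3*U²)
t(P, d) = (1 + d)/(2*d) (t(P, d) = 1/(2*d/(1 + d)) = (1 + d)/(2*d))
I(-1, r(4))*t(-26, 25) = (3*(-1)²)*((½)*(1 + 25)/25) = (3*1)*((½)*(1/25)*26) = 3*(13/25) = 39/25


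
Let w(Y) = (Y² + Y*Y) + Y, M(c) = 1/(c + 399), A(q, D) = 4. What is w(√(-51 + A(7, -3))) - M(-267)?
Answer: -12409/132 + I*√47 ≈ -94.008 + 6.8557*I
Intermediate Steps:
M(c) = 1/(399 + c)
w(Y) = Y + 2*Y² (w(Y) = (Y² + Y²) + Y = 2*Y² + Y = Y + 2*Y²)
w(√(-51 + A(7, -3))) - M(-267) = √(-51 + 4)*(1 + 2*√(-51 + 4)) - 1/(399 - 267) = √(-47)*(1 + 2*√(-47)) - 1/132 = (I*√47)*(1 + 2*(I*√47)) - 1*1/132 = (I*√47)*(1 + 2*I*√47) - 1/132 = I*√47*(1 + 2*I*√47) - 1/132 = -1/132 + I*√47*(1 + 2*I*√47)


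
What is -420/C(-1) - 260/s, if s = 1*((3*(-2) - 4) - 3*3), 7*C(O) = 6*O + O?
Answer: 8240/19 ≈ 433.68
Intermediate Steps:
C(O) = O (C(O) = (6*O + O)/7 = (7*O)/7 = O)
s = -19 (s = 1*((-6 - 4) - 9) = 1*(-10 - 9) = 1*(-19) = -19)
-420/C(-1) - 260/s = -420/(-1) - 260/(-19) = -420*(-1) - 260*(-1/19) = 420 + 260/19 = 8240/19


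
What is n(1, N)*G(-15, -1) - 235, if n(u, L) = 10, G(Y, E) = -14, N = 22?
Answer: -375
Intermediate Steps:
n(1, N)*G(-15, -1) - 235 = 10*(-14) - 235 = -140 - 235 = -375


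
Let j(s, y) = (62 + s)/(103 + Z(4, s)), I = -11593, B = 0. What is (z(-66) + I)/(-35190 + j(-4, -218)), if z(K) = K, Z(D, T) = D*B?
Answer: 1200877/3624512 ≈ 0.33132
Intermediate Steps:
Z(D, T) = 0 (Z(D, T) = D*0 = 0)
j(s, y) = 62/103 + s/103 (j(s, y) = (62 + s)/(103 + 0) = (62 + s)/103 = (62 + s)*(1/103) = 62/103 + s/103)
(z(-66) + I)/(-35190 + j(-4, -218)) = (-66 - 11593)/(-35190 + (62/103 + (1/103)*(-4))) = -11659/(-35190 + (62/103 - 4/103)) = -11659/(-35190 + 58/103) = -11659/(-3624512/103) = -11659*(-103/3624512) = 1200877/3624512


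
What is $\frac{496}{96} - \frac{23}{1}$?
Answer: $- \frac{107}{6} \approx -17.833$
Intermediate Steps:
$\frac{496}{96} - \frac{23}{1} = 496 \cdot \frac{1}{96} - 23 = \frac{31}{6} - 23 = - \frac{107}{6}$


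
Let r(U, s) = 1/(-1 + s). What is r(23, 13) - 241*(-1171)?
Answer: 3386533/12 ≈ 2.8221e+5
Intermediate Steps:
r(23, 13) - 241*(-1171) = 1/(-1 + 13) - 241*(-1171) = 1/12 + 282211 = 3386533/12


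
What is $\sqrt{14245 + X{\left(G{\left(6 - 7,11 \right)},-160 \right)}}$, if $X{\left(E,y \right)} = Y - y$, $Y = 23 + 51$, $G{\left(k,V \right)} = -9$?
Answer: $\sqrt{14479} \approx 120.33$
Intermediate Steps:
$Y = 74$
$X{\left(E,y \right)} = 74 - y$
$\sqrt{14245 + X{\left(G{\left(6 - 7,11 \right)},-160 \right)}} = \sqrt{14245 + \left(74 - -160\right)} = \sqrt{14245 + \left(74 + 160\right)} = \sqrt{14245 + 234} = \sqrt{14479}$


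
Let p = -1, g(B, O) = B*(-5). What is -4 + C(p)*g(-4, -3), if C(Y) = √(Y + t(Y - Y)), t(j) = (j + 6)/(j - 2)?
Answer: -4 + 40*I ≈ -4.0 + 40.0*I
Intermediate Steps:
t(j) = (6 + j)/(-2 + j)
g(B, O) = -5*B
C(Y) = √(-3 + Y) (C(Y) = √(Y + (6 + (Y - Y))/(-2 + (Y - Y))) = √(Y + (6 + 0)/(-2 + 0)) = √(Y + 6/(-2)) = √(Y - ½*6) = √(Y - 3) = √(-3 + Y))
-4 + C(p)*g(-4, -3) = -4 + √(-3 - 1)*(-5*(-4)) = -4 + √(-4)*20 = -4 + (2*I)*20 = -4 + 40*I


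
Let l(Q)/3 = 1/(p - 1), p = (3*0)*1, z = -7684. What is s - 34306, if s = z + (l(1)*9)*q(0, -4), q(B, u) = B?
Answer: -41990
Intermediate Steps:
p = 0 (p = 0*1 = 0)
l(Q) = -3 (l(Q) = 3/(0 - 1) = 3/(-1) = 3*(-1) = -3)
s = -7684 (s = -7684 - 3*9*0 = -7684 - 27*0 = -7684 + 0 = -7684)
s - 34306 = -7684 - 34306 = -41990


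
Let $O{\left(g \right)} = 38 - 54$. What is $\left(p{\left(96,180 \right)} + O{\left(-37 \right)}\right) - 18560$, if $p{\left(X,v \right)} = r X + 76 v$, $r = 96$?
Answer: $4320$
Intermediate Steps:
$p{\left(X,v \right)} = 76 v + 96 X$ ($p{\left(X,v \right)} = 96 X + 76 v = 76 v + 96 X$)
$O{\left(g \right)} = -16$ ($O{\left(g \right)} = 38 - 54 = -16$)
$\left(p{\left(96,180 \right)} + O{\left(-37 \right)}\right) - 18560 = \left(\left(76 \cdot 180 + 96 \cdot 96\right) - 16\right) - 18560 = \left(\left(13680 + 9216\right) - 16\right) - 18560 = \left(22896 - 16\right) - 18560 = 22880 - 18560 = 4320$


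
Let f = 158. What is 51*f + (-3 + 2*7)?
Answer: 8069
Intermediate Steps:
51*f + (-3 + 2*7) = 51*158 + (-3 + 2*7) = 8058 + (-3 + 14) = 8058 + 11 = 8069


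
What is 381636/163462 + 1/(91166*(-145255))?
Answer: 2526872508194209/1082307837698230 ≈ 2.3347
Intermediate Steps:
381636/163462 + 1/(91166*(-145255)) = 381636*(1/163462) + (1/91166)*(-1/145255) = 190818/81731 - 1/13242317330 = 2526872508194209/1082307837698230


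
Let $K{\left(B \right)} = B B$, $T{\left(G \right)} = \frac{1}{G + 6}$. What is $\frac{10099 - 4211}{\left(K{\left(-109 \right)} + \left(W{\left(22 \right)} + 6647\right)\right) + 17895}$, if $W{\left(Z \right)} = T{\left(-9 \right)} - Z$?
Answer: $\frac{8832}{54601} \approx 0.16176$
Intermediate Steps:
$T{\left(G \right)} = \frac{1}{6 + G}$
$W{\left(Z \right)} = - \frac{1}{3} - Z$ ($W{\left(Z \right)} = \frac{1}{6 - 9} - Z = \frac{1}{-3} - Z = - \frac{1}{3} - Z$)
$K{\left(B \right)} = B^{2}$
$\frac{10099 - 4211}{\left(K{\left(-109 \right)} + \left(W{\left(22 \right)} + 6647\right)\right) + 17895} = \frac{10099 - 4211}{\left(\left(-109\right)^{2} + \left(\left(- \frac{1}{3} - 22\right) + 6647\right)\right) + 17895} = \frac{5888}{\left(11881 + \left(\left(- \frac{1}{3} - 22\right) + 6647\right)\right) + 17895} = \frac{5888}{\left(11881 + \left(- \frac{67}{3} + 6647\right)\right) + 17895} = \frac{5888}{\left(11881 + \frac{19874}{3}\right) + 17895} = \frac{5888}{\frac{55517}{3} + 17895} = \frac{5888}{\frac{109202}{3}} = 5888 \cdot \frac{3}{109202} = \frac{8832}{54601}$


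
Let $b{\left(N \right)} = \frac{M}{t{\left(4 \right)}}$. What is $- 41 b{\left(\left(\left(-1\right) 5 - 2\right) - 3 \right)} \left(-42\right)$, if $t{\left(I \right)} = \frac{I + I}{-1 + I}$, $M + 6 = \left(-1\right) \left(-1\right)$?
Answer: $- \frac{12915}{4} \approx -3228.8$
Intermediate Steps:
$M = -5$ ($M = -6 - -1 = -6 + 1 = -5$)
$t{\left(I \right)} = \frac{2 I}{-1 + I}$
$b{\left(N \right)} = - \frac{15}{8}$ ($b{\left(N \right)} = - \frac{5}{2 \cdot 4 \frac{1}{-1 + 4}} = - \frac{5}{2 \cdot 4 \cdot \frac{1}{3}} = - \frac{5}{\frac{8}{3}} = \left(-5\right) \frac{3}{8} = - \frac{15}{8}$)
$- 41 b{\left(\left(\left(-1\right) 5 - 2\right) - 3 \right)} \left(-42\right) = \left(-41\right) \left(- \frac{15}{8}\right) \left(-42\right) = \frac{615}{8} \left(-42\right) = - \frac{12915}{4}$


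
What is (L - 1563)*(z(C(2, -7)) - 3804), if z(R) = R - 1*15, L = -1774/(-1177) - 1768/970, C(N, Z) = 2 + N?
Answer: 680909450319/114169 ≈ 5.9640e+6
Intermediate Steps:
L = -180078/570845 (L = -1774*(-1/1177) - 1768*1/970 = 1774/1177 - 884/485 = -180078/570845 ≈ -0.31546)
z(R) = -15 + R (z(R) = R - 15 = -15 + R)
(L - 1563)*(z(C(2, -7)) - 3804) = (-180078/570845 - 1563)*((-15 + (2 + 2)) - 3804) = -892410813*((-15 + 4) - 3804)/570845 = -892410813*(-11 - 3804)/570845 = -892410813/570845*(-3815) = 680909450319/114169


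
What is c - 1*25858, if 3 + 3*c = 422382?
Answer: 114935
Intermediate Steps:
c = 140793 (c = -1 + (⅓)*422382 = -1 + 140794 = 140793)
c - 1*25858 = 140793 - 1*25858 = 140793 - 25858 = 114935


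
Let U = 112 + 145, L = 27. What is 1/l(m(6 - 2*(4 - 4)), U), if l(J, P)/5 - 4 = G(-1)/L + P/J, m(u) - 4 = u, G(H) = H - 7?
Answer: 54/7939 ≈ 0.0068019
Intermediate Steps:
G(H) = -7 + H
m(u) = 4 + u
U = 257
l(J, P) = 500/27 + 5*P/J (l(J, P) = 20 + 5*((-7 - 1)/27 + P/J) = 20 + 5*(-8*1/27 + P/J) = 20 + 5*(-8/27 + P/J) = 20 + (-40/27 + 5*P/J) = 500/27 + 5*P/J)
1/l(m(6 - 2*(4 - 4)), U) = 1/(500/27 + 5*257/(4 + (6 - 2*(4 - 4)))) = 1/(500/27 + 5*257/(4 + (6 - 2*0))) = 1/(500/27 + 5*257/(4 + (6 + 0))) = 1/(500/27 + 5*257/(4 + 6)) = 1/(500/27 + 5*257/10) = 1/(500/27 + 5*257*(⅒)) = 1/(500/27 + 257/2) = 1/(7939/54) = 54/7939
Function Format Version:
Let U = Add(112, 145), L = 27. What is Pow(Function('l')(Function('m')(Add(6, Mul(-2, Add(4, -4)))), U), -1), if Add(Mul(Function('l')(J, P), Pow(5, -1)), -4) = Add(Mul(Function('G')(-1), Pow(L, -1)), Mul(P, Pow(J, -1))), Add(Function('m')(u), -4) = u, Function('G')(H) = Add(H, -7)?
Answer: Rational(54, 7939) ≈ 0.0068019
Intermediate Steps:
Function('G')(H) = Add(-7, H)
Function('m')(u) = Add(4, u)
U = 257
Function('l')(J, P) = Add(Rational(500, 27), Mul(5, P, Pow(J, -1))) (Function('l')(J, P) = Add(20, Mul(5, Add(Mul(Add(-7, -1), Pow(27, -1)), Mul(P, Pow(J, -1))))) = Add(20, Mul(5, Add(Mul(-8, Rational(1, 27)), Mul(P, Pow(J, -1))))) = Add(20, Mul(5, Add(Rational(-8, 27), Mul(P, Pow(J, -1))))) = Add(20, Add(Rational(-40, 27), Mul(5, P, Pow(J, -1)))) = Add(Rational(500, 27), Mul(5, P, Pow(J, -1))))
Pow(Function('l')(Function('m')(Add(6, Mul(-2, Add(4, -4)))), U), -1) = Pow(Add(Rational(500, 27), Mul(5, 257, Pow(Add(4, Add(6, Mul(-2, Add(4, -4)))), -1))), -1) = Pow(Add(Rational(500, 27), Mul(5, 257, Pow(Add(4, Add(6, Mul(-2, 0))), -1))), -1) = Pow(Add(Rational(500, 27), Mul(5, 257, Pow(Add(4, Add(6, 0)), -1))), -1) = Pow(Add(Rational(500, 27), Mul(5, 257, Pow(Add(4, 6), -1))), -1) = Pow(Add(Rational(500, 27), Mul(5, 257, Pow(10, -1))), -1) = Pow(Add(Rational(500, 27), Mul(5, 257, Rational(1, 10))), -1) = Pow(Add(Rational(500, 27), Rational(257, 2)), -1) = Pow(Rational(7939, 54), -1) = Rational(54, 7939)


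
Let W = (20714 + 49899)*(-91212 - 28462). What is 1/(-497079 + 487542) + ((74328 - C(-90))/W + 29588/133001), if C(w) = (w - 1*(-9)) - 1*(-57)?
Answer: 108334616858279513/487223781619351227 ≈ 0.22235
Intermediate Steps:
C(w) = 66 + w (C(w) = (w + 9) + 57 = (9 + w) + 57 = 66 + w)
W = -8450540162 (W = 70613*(-119674) = -8450540162)
1/(-497079 + 487542) + ((74328 - C(-90))/W + 29588/133001) = 1/(-497079 + 487542) + ((74328 - (66 - 90))/(-8450540162) + 29588/133001) = 1/(-9537) + ((74328 - 1*(-24))*(-1/8450540162) + 29588*(1/133001)) = -1/9537 + ((74328 + 24)*(-1/8450540162) + 29588/133001) = -1/9537 + (74352*(-1/8450540162) + 29588/133001) = -1/9537 + (-37176/4225270081 + 29588/133001) = -1/9537 + 125012346711452/561965146043081 = 108334616858279513/487223781619351227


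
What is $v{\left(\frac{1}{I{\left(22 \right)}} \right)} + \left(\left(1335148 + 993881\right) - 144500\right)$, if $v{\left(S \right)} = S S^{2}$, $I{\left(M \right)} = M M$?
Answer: $\frac{247681688305217}{113379904} \approx 2.1845 \cdot 10^{6}$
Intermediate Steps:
$I{\left(M \right)} = M^{2}$
$v{\left(S \right)} = S^{3}$
$v{\left(\frac{1}{I{\left(22 \right)}} \right)} + \left(\left(1335148 + 993881\right) - 144500\right) = \left(\frac{1}{22^{2}}\right)^{3} + \left(\left(1335148 + 993881\right) - 144500\right) = \left(\frac{1}{484}\right)^{3} + \left(2329029 - 144500\right) = \left(\frac{1}{484}\right)^{3} + 2184529 = \frac{1}{113379904} + 2184529 = \frac{247681688305217}{113379904}$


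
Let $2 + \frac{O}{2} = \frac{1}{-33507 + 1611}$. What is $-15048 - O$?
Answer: $- \frac{239921711}{15948} \approx -15044.0$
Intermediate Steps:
$O = - \frac{63793}{15948}$ ($O = -4 + \frac{2}{-33507 + 1611} = -4 + \frac{2}{-31896} = -4 + 2 \left(- \frac{1}{31896}\right) = -4 - \frac{1}{15948} = - \frac{63793}{15948} \approx -4.0001$)
$-15048 - O = -15048 - - \frac{63793}{15948} = -15048 + \frac{63793}{15948} = - \frac{239921711}{15948}$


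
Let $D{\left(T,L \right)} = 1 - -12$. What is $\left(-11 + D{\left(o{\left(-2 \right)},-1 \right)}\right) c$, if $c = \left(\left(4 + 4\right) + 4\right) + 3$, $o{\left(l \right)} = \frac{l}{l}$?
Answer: $30$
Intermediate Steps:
$o{\left(l \right)} = 1$
$c = 15$ ($c = \left(8 + 4\right) + 3 = 12 + 3 = 15$)
$D{\left(T,L \right)} = 13$ ($D{\left(T,L \right)} = 1 + 12 = 13$)
$\left(-11 + D{\left(o{\left(-2 \right)},-1 \right)}\right) c = \left(-11 + 13\right) 15 = 2 \cdot 15 = 30$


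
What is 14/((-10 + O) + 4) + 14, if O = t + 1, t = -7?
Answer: 77/6 ≈ 12.833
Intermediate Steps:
O = -6 (O = -7 + 1 = -6)
14/((-10 + O) + 4) + 14 = 14/((-10 - 6) + 4) + 14 = 14/(-16 + 4) + 14 = 14/(-12) + 14 = 14*(-1/12) + 14 = -7/6 + 14 = 77/6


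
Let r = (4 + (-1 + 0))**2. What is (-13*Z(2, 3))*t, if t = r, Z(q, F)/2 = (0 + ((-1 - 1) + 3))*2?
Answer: -468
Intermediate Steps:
Z(q, F) = 4 (Z(q, F) = 2*((0 + ((-1 - 1) + 3))*2) = 2*((0 + (-2 + 3))*2) = 2*((0 + 1)*2) = 2*(1*2) = 2*2 = 4)
r = 9 (r = (4 - 1)**2 = 3**2 = 9)
t = 9
(-13*Z(2, 3))*t = -13*4*9 = -52*9 = -468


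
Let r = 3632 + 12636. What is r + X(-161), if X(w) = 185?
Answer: 16453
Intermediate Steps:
r = 16268
r + X(-161) = 16268 + 185 = 16453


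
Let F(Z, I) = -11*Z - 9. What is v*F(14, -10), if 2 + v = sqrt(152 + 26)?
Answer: 326 - 163*sqrt(178) ≈ -1848.7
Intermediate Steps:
F(Z, I) = -9 - 11*Z
v = -2 + sqrt(178) (v = -2 + sqrt(152 + 26) = -2 + sqrt(178) ≈ 11.342)
v*F(14, -10) = (-2 + sqrt(178))*(-9 - 11*14) = (-2 + sqrt(178))*(-9 - 154) = (-2 + sqrt(178))*(-163) = 326 - 163*sqrt(178)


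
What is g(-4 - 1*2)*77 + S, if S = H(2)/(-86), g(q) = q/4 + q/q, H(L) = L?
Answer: -3313/86 ≈ -38.523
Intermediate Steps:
g(q) = 1 + q/4 (g(q) = q*(1/4) + 1 = q/4 + 1 = 1 + q/4)
S = -1/43 (S = 2/(-86) = 2*(-1/86) = -1/43 ≈ -0.023256)
g(-4 - 1*2)*77 + S = (1 + (-4 - 1*2)/4)*77 - 1/43 = (1 + (-4 - 2)/4)*77 - 1/43 = (1 + (1/4)*(-6))*77 - 1/43 = (1 - 3/2)*77 - 1/43 = -1/2*77 - 1/43 = -77/2 - 1/43 = -3313/86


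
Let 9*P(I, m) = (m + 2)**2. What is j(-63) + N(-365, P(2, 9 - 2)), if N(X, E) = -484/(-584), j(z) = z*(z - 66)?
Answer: 1186663/146 ≈ 8127.8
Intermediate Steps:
P(I, m) = (2 + m)**2/9 (P(I, m) = (m + 2)**2/9 = (2 + m)**2/9)
j(z) = z*(-66 + z)
N(X, E) = 121/146 (N(X, E) = -484*(-1/584) = 121/146)
j(-63) + N(-365, P(2, 9 - 2)) = -63*(-66 - 63) + 121/146 = -63*(-129) + 121/146 = 8127 + 121/146 = 1186663/146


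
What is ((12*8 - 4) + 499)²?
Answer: 349281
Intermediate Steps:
((12*8 - 4) + 499)² = ((96 - 4) + 499)² = (92 + 499)² = 591² = 349281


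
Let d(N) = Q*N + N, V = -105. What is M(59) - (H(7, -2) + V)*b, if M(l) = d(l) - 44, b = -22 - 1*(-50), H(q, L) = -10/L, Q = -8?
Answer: 2343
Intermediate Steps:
d(N) = -7*N (d(N) = -8*N + N = -7*N)
b = 28 (b = -22 + 50 = 28)
M(l) = -44 - 7*l (M(l) = -7*l - 44 = -44 - 7*l)
M(59) - (H(7, -2) + V)*b = (-44 - 7*59) - (-10/(-2) - 105)*28 = (-44 - 413) - (-10*(-½) - 105)*28 = -457 - (5 - 105)*28 = -457 - (-100)*28 = -457 - 1*(-2800) = -457 + 2800 = 2343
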